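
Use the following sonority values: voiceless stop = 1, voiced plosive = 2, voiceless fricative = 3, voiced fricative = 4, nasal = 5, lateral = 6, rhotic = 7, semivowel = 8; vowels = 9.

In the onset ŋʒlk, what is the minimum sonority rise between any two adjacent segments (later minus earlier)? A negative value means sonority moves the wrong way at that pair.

-5

/ŋ/: nasal = 5.
/ʒ/: voiced fricative = 4.
/l/: lateral = 6.
/k/: voiceless stop = 1.
/ŋ/→/ʒ/: change -1.
/ʒ/→/l/: change +2.
/l/→/k/: change -5.
Minimum = -5.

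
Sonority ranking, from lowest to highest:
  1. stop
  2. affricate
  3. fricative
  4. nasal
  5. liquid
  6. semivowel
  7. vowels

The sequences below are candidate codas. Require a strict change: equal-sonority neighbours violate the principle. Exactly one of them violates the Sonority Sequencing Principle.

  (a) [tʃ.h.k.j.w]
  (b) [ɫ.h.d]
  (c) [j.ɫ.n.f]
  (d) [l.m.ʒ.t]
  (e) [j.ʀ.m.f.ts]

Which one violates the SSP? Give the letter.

(a) 2-3-1-6-6 → violates
(b) 5-3-1 → obeys
(c) 6-5-4-3 → obeys
(d) 5-4-3-1 → obeys
(e) 6-5-4-3-2 → obeys

a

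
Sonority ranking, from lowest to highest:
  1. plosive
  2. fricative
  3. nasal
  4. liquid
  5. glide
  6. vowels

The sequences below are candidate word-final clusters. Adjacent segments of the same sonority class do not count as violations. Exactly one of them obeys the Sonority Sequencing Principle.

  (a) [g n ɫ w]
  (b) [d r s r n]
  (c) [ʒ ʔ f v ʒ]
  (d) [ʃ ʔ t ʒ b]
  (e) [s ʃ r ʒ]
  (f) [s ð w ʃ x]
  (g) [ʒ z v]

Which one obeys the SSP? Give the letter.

g

(a) sonority 1-3-4-5: ill-formed.
(b) sonority 1-4-2-4-3: ill-formed.
(c) sonority 2-1-2-2-2: ill-formed.
(d) sonority 2-1-1-2-1: ill-formed.
(e) sonority 2-2-4-2: ill-formed.
(f) sonority 2-2-5-2-2: ill-formed.
(g) sonority 2-2-2: well-formed.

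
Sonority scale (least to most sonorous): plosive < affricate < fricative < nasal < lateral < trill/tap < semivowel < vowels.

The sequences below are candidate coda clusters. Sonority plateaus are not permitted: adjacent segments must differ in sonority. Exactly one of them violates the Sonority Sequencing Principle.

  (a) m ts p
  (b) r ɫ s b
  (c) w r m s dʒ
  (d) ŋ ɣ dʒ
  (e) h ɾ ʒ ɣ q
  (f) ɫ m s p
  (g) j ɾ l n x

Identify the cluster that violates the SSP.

(a) m ts p: profile 4-2-1 — obeys.
(b) r ɫ s b: profile 6-5-3-1 — obeys.
(c) w r m s dʒ: profile 7-6-4-3-2 — obeys.
(d) ŋ ɣ dʒ: profile 4-3-2 — obeys.
(e) h ɾ ʒ ɣ q: profile 3-6-3-3-1 — violates.
(f) ɫ m s p: profile 5-4-3-1 — obeys.
(g) j ɾ l n x: profile 7-6-5-4-3 — obeys.

e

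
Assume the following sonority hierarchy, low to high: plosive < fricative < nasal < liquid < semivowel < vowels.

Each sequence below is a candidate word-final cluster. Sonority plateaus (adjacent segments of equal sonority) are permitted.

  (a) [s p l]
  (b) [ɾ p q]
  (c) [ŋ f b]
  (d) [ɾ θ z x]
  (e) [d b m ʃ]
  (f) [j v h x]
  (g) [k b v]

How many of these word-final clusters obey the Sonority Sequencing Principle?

4

(a) [s p l]: profile 2-1-4 — violates.
(b) [ɾ p q]: profile 4-1-1 — obeys.
(c) [ŋ f b]: profile 3-2-1 — obeys.
(d) [ɾ θ z x]: profile 4-2-2-2 — obeys.
(e) [d b m ʃ]: profile 1-1-3-2 — violates.
(f) [j v h x]: profile 5-2-2-2 — obeys.
(g) [k b v]: profile 1-1-2 — violates.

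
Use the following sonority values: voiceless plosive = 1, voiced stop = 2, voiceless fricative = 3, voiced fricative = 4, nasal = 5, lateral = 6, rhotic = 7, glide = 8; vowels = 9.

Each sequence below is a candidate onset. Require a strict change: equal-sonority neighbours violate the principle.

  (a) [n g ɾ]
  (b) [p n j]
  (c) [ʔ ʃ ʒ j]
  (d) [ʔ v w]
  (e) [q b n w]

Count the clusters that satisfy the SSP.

4

(a) 5-2-7 → violates
(b) 1-5-8 → obeys
(c) 1-3-4-8 → obeys
(d) 1-4-8 → obeys
(e) 1-2-5-8 → obeys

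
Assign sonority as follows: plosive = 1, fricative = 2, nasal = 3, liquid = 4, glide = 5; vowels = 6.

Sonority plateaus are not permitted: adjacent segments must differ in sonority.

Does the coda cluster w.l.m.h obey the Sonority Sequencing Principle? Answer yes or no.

yes

/w/: glide = 5.
/l/: liquid = 4.
/m/: nasal = 3.
/h/: fricative = 2.
The profile 5-4-3-2 strictly falls, so the coda cluster satisfies the SSP.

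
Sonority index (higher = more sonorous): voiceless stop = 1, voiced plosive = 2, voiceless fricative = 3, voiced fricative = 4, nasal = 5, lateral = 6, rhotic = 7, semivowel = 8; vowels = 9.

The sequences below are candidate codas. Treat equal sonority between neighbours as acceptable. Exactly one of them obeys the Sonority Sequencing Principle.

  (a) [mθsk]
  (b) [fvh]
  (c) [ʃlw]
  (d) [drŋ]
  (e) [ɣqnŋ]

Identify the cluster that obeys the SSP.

a

(a) 5-3-3-1 → obeys
(b) 3-4-3 → violates
(c) 3-6-8 → violates
(d) 2-7-5 → violates
(e) 4-1-5-5 → violates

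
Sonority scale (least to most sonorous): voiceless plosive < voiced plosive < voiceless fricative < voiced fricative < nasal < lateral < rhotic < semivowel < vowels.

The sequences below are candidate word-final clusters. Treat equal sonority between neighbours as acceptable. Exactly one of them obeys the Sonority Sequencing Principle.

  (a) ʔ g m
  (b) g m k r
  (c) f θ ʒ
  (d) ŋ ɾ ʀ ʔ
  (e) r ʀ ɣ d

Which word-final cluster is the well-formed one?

e

(a) ʔ g m: profile 1-2-5 — violates.
(b) g m k r: profile 2-5-1-7 — violates.
(c) f θ ʒ: profile 3-3-4 — violates.
(d) ŋ ɾ ʀ ʔ: profile 5-7-7-1 — violates.
(e) r ʀ ɣ d: profile 7-7-4-2 — obeys.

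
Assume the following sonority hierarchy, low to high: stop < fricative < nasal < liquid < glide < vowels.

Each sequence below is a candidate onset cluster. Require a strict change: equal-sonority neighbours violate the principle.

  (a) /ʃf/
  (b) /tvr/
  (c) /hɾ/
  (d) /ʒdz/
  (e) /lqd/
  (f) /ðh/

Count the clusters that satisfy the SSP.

2

(a) sonority 2-2: ill-formed.
(b) sonority 1-2-4: well-formed.
(c) sonority 2-4: well-formed.
(d) sonority 2-1-2: ill-formed.
(e) sonority 4-1-1: ill-formed.
(f) sonority 2-2: ill-formed.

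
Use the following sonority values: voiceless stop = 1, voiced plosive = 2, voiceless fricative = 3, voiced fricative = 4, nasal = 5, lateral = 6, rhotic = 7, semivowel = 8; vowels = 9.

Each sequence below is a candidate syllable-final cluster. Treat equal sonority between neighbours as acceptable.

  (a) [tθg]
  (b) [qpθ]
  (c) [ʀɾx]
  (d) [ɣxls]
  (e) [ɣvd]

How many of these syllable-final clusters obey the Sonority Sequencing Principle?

(a) 1-3-2 → violates
(b) 1-1-3 → violates
(c) 7-7-3 → obeys
(d) 4-3-6-3 → violates
(e) 4-4-2 → obeys

2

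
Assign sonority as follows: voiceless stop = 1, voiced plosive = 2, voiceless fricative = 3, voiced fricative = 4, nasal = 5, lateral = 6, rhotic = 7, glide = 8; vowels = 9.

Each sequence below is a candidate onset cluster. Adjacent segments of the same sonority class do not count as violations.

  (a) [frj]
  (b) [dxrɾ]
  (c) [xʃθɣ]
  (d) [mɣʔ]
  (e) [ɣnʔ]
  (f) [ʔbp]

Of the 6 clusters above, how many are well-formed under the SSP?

3

(a) sonority 3-7-8: well-formed.
(b) sonority 2-3-7-7: well-formed.
(c) sonority 3-3-3-4: well-formed.
(d) sonority 5-4-1: ill-formed.
(e) sonority 4-5-1: ill-formed.
(f) sonority 1-2-1: ill-formed.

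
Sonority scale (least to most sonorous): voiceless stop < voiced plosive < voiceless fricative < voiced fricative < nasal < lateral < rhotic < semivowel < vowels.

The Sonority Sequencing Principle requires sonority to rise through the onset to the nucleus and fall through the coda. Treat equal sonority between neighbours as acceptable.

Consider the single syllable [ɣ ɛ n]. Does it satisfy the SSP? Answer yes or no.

Onset: /ɣ/ is a voiced fricative (sonority 4); then the nucleus /ɛ/ (sonority 9).
Onset profile 4-9 — rises to the nucleus.
Coda: /n/ is a nasal (sonority 5).
Coda profile 9-5 — falls from the nucleus.

yes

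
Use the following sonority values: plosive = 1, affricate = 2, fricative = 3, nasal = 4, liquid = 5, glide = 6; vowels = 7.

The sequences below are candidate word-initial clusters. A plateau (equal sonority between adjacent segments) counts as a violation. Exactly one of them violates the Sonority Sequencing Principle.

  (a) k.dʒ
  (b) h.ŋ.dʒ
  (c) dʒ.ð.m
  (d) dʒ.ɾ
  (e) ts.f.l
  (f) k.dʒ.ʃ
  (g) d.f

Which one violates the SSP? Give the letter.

(a) 1-2 → obeys
(b) 3-4-2 → violates
(c) 2-3-4 → obeys
(d) 2-5 → obeys
(e) 2-3-5 → obeys
(f) 1-2-3 → obeys
(g) 1-3 → obeys

b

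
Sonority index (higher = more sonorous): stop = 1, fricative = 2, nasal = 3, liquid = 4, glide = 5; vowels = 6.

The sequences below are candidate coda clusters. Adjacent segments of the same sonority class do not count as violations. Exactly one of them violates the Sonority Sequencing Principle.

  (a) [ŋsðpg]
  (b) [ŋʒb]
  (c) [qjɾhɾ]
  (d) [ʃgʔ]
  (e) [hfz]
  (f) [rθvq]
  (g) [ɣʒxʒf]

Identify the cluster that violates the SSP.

c

(a) 3-2-2-1-1 → obeys
(b) 3-2-1 → obeys
(c) 1-5-4-2-4 → violates
(d) 2-1-1 → obeys
(e) 2-2-2 → obeys
(f) 4-2-2-1 → obeys
(g) 2-2-2-2-2 → obeys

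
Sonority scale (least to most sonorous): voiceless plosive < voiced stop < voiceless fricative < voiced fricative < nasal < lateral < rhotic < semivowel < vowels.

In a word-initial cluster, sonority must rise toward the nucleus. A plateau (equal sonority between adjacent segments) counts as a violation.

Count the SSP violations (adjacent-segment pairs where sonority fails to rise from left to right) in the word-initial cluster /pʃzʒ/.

1

/p/: voiceless plosive = 1.
/ʃ/: voiceless fricative = 3.
/z/: voiced fricative = 4.
/ʒ/: voiced fricative = 4.
/p/→/ʃ/: 1→3 (rises) — ok.
/ʃ/→/z/: 3→4 (rises) — ok.
/z/→/ʒ/: 4→4 (plateau) — violation.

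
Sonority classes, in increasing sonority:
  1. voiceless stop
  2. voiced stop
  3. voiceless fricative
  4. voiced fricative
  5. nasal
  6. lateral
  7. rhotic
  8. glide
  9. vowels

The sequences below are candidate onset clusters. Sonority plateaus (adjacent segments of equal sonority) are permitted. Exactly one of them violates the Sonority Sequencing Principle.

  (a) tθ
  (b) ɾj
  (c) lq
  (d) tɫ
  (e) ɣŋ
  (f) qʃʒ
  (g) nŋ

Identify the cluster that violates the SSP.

c

(a) sonority 1-3: well-formed.
(b) sonority 7-8: well-formed.
(c) sonority 6-1: ill-formed.
(d) sonority 1-6: well-formed.
(e) sonority 4-5: well-formed.
(f) sonority 1-3-4: well-formed.
(g) sonority 5-5: well-formed.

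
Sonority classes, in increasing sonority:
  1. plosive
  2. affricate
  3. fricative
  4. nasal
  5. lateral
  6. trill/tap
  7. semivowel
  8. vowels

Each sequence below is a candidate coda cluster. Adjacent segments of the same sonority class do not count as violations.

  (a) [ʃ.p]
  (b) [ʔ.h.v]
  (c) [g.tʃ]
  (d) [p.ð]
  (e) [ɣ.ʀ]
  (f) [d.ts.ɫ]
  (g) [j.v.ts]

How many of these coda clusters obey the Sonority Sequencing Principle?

2

(a) [ʃ.p]: profile 3-1 — obeys.
(b) [ʔ.h.v]: profile 1-3-3 — violates.
(c) [g.tʃ]: profile 1-2 — violates.
(d) [p.ð]: profile 1-3 — violates.
(e) [ɣ.ʀ]: profile 3-6 — violates.
(f) [d.ts.ɫ]: profile 1-2-5 — violates.
(g) [j.v.ts]: profile 7-3-2 — obeys.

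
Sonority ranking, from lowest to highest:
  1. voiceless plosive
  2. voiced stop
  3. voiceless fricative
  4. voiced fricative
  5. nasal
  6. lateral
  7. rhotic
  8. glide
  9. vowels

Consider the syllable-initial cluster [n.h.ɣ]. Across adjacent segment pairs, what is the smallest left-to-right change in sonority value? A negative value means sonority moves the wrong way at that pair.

-2

/n/: nasal = 5.
/h/: voiceless fricative = 3.
/ɣ/: voiced fricative = 4.
/n/→/h/: change -2.
/h/→/ɣ/: change +1.
Minimum = -2.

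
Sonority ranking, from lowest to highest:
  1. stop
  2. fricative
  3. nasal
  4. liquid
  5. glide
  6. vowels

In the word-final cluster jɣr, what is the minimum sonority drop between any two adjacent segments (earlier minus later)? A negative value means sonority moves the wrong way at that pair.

/j/ — glide, sonority 5.
/ɣ/ — fricative, sonority 2.
/r/ — liquid, sonority 4.
/j/→/ɣ/: change +3.
/ɣ/→/r/: change -2.
Minimum = -2.

-2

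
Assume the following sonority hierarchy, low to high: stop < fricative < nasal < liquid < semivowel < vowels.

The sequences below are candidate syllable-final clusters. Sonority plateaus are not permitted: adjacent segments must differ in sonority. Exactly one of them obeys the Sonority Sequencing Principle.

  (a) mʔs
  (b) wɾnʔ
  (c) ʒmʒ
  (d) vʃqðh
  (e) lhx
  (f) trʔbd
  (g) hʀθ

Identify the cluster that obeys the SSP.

b

(a) mʔs: profile 3-1-2 — violates.
(b) wɾnʔ: profile 5-4-3-1 — obeys.
(c) ʒmʒ: profile 2-3-2 — violates.
(d) vʃqðh: profile 2-2-1-2-2 — violates.
(e) lhx: profile 4-2-2 — violates.
(f) trʔbd: profile 1-4-1-1-1 — violates.
(g) hʀθ: profile 2-4-2 — violates.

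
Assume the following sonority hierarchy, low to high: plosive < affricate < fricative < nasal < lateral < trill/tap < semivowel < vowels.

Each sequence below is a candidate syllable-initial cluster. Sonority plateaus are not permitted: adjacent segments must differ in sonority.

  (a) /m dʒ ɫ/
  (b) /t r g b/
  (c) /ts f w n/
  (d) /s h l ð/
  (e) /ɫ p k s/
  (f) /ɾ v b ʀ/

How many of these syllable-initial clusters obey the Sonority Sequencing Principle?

0

(a) /m dʒ ɫ/: profile 4-2-5 — violates.
(b) /t r g b/: profile 1-6-1-1 — violates.
(c) /ts f w n/: profile 2-3-7-4 — violates.
(d) /s h l ð/: profile 3-3-5-3 — violates.
(e) /ɫ p k s/: profile 5-1-1-3 — violates.
(f) /ɾ v b ʀ/: profile 6-3-1-6 — violates.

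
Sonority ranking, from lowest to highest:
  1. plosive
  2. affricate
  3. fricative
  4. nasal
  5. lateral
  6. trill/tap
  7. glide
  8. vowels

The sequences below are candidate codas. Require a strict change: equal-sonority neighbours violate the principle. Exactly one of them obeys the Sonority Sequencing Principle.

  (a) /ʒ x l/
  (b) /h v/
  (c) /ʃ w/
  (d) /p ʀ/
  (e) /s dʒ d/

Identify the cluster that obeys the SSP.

(a) sonority 3-3-5: ill-formed.
(b) sonority 3-3: ill-formed.
(c) sonority 3-7: ill-formed.
(d) sonority 1-6: ill-formed.
(e) sonority 3-2-1: well-formed.

e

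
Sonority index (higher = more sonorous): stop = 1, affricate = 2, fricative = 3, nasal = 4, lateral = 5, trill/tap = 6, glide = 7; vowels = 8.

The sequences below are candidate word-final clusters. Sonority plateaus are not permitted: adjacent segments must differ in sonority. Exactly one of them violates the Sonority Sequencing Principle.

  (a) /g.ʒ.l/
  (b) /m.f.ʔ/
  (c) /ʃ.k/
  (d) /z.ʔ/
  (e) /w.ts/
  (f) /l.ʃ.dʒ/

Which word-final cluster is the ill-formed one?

a

(a) /g.ʒ.l/: profile 1-3-5 — violates.
(b) /m.f.ʔ/: profile 4-3-1 — obeys.
(c) /ʃ.k/: profile 3-1 — obeys.
(d) /z.ʔ/: profile 3-1 — obeys.
(e) /w.ts/: profile 7-2 — obeys.
(f) /l.ʃ.dʒ/: profile 5-3-2 — obeys.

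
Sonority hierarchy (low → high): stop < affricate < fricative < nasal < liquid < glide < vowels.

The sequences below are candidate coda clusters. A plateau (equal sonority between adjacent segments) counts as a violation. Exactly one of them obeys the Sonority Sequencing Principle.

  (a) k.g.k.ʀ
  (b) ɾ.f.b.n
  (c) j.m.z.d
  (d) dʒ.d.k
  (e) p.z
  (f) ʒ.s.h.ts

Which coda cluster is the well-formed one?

(a) sonority 1-1-1-5: ill-formed.
(b) sonority 5-3-1-4: ill-formed.
(c) sonority 6-4-3-1: well-formed.
(d) sonority 2-1-1: ill-formed.
(e) sonority 1-3: ill-formed.
(f) sonority 3-3-3-2: ill-formed.

c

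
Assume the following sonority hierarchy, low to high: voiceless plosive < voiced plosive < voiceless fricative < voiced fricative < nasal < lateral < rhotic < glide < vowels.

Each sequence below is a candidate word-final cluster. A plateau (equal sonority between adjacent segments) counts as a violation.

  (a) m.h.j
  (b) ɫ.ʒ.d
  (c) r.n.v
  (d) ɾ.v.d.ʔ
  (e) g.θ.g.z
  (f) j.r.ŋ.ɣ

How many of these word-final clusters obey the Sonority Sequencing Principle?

(a) 5-3-8 → violates
(b) 6-4-2 → obeys
(c) 7-5-4 → obeys
(d) 7-4-2-1 → obeys
(e) 2-3-2-4 → violates
(f) 8-7-5-4 → obeys

4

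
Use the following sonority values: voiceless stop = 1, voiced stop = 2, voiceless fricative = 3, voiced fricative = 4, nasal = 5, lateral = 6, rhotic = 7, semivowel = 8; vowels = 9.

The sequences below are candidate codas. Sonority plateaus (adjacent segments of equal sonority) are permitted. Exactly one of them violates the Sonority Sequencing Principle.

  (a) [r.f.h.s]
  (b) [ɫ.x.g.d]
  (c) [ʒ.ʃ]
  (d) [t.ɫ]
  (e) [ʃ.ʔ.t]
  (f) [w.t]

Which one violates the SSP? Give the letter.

d

(a) [r.f.h.s]: profile 7-3-3-3 — obeys.
(b) [ɫ.x.g.d]: profile 6-3-2-2 — obeys.
(c) [ʒ.ʃ]: profile 4-3 — obeys.
(d) [t.ɫ]: profile 1-6 — violates.
(e) [ʃ.ʔ.t]: profile 3-1-1 — obeys.
(f) [w.t]: profile 8-1 — obeys.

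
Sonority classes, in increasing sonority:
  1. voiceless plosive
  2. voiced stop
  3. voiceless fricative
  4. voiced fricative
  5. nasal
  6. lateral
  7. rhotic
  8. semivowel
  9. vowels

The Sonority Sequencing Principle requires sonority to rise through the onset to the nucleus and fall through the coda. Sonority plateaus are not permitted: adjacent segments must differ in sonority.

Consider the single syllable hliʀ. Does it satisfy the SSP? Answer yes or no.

Onset: /h/ is a voiceless fricative (sonority 3), /l/ is a lateral (sonority 6); then the nucleus /i/ (sonority 9).
Onset profile 3-6-9 — rises to the nucleus.
Coda: /ʀ/ is a rhotic (sonority 7).
Coda profile 9-7 — falls from the nucleus.

yes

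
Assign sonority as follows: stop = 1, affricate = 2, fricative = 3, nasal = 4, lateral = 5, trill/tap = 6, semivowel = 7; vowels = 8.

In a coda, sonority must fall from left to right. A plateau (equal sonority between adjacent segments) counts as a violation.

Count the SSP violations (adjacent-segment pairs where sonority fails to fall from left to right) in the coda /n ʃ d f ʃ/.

/n/ is a nasal (sonority 4).
/ʃ/ is a fricative (sonority 3).
/d/ is a stop (sonority 1).
/f/ is a fricative (sonority 3).
/ʃ/ is a fricative (sonority 3).
/n/→/ʃ/: 4→3 (falls) — ok.
/ʃ/→/d/: 3→1 (falls) — ok.
/d/→/f/: 1→3 (does not fall) — violation.
/f/→/ʃ/: 3→3 (plateau) — violation.

2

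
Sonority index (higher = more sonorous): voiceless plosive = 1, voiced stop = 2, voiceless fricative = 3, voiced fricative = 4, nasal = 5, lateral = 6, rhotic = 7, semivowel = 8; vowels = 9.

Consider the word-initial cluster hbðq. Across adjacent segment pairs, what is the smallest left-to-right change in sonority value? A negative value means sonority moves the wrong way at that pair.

/h/ is a voiceless fricative (sonority 3).
/b/ is a voiced stop (sonority 2).
/ð/ is a voiced fricative (sonority 4).
/q/ is a voiceless plosive (sonority 1).
/h/→/b/: change -1.
/b/→/ð/: change +2.
/ð/→/q/: change -3.
Minimum = -3.

-3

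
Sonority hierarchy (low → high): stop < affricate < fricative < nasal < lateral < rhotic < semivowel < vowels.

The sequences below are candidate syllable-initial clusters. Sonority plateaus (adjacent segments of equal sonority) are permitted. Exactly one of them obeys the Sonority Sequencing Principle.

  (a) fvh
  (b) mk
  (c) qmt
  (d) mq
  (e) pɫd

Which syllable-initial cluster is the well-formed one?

(a) sonority 3-3-3: well-formed.
(b) sonority 4-1: ill-formed.
(c) sonority 1-4-1: ill-formed.
(d) sonority 4-1: ill-formed.
(e) sonority 1-5-1: ill-formed.

a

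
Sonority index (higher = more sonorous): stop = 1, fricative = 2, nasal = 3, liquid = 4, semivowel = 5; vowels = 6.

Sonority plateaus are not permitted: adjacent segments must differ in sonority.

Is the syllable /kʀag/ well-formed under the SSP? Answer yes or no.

yes

Onset: /k/ is a stop (sonority 1), /ʀ/ is a liquid (sonority 4); then the nucleus /a/ (sonority 6).
Onset profile 1-4-6 — rises to the nucleus.
Coda: /g/ is a stop (sonority 1).
Coda profile 6-1 — falls from the nucleus.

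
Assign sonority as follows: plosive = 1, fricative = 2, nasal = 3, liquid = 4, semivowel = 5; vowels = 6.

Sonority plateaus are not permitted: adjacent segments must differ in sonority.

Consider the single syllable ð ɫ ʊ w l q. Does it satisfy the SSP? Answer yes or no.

yes

Onset: /ð/ is a fricative (sonority 2), /ɫ/ is a liquid (sonority 4); then the nucleus /ʊ/ (sonority 6).
Onset profile 2-4-6 — rises to the nucleus.
Coda: /w/ is a semivowel (sonority 5), /l/ is a liquid (sonority 4), /q/ is a plosive (sonority 1).
Coda profile 6-5-4-1 — falls from the nucleus.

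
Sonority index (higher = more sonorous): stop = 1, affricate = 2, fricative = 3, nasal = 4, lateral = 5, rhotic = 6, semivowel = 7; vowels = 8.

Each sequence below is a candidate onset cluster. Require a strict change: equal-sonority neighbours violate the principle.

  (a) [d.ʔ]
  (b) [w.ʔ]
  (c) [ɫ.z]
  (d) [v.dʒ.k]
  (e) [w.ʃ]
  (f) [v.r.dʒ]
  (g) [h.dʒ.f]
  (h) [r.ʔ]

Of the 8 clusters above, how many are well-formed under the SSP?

(a) 1-1 → violates
(b) 7-1 → violates
(c) 5-3 → violates
(d) 3-2-1 → violates
(e) 7-3 → violates
(f) 3-6-2 → violates
(g) 3-2-3 → violates
(h) 6-1 → violates

0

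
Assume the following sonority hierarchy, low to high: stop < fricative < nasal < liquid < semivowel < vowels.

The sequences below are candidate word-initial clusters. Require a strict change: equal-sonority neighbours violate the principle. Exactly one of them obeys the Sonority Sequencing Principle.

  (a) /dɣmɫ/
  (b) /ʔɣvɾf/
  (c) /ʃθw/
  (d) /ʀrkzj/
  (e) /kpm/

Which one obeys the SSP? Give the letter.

a

(a) sonority 1-2-3-4: well-formed.
(b) sonority 1-2-2-4-2: ill-formed.
(c) sonority 2-2-5: ill-formed.
(d) sonority 4-4-1-2-5: ill-formed.
(e) sonority 1-1-3: ill-formed.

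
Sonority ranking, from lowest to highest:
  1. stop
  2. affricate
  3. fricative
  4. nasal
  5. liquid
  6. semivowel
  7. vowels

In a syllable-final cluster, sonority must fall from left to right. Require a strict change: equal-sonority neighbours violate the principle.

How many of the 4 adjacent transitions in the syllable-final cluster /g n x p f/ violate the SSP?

2

/g/: stop = 1.
/n/: nasal = 4.
/x/: fricative = 3.
/p/: stop = 1.
/f/: fricative = 3.
/g/→/n/: 1→4 (does not fall) — violation.
/n/→/x/: 4→3 (falls) — ok.
/x/→/p/: 3→1 (falls) — ok.
/p/→/f/: 1→3 (does not fall) — violation.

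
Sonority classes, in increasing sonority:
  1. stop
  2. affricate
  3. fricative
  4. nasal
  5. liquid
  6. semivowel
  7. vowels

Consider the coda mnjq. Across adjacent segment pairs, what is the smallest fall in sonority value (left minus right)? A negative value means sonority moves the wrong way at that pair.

-2

/m/: nasal = 4.
/n/: nasal = 4.
/j/: semivowel = 6.
/q/: stop = 1.
/m/→/n/: change +0.
/n/→/j/: change -2.
/j/→/q/: change +5.
Minimum = -2.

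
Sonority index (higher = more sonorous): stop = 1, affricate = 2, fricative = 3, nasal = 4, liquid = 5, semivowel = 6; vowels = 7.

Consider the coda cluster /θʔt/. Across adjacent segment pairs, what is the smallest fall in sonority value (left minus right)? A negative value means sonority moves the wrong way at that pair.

0

/θ/ is a fricative (sonority 3).
/ʔ/ is a stop (sonority 1).
/t/ is a stop (sonority 1).
/θ/→/ʔ/: change +2.
/ʔ/→/t/: change +0.
Minimum = 0.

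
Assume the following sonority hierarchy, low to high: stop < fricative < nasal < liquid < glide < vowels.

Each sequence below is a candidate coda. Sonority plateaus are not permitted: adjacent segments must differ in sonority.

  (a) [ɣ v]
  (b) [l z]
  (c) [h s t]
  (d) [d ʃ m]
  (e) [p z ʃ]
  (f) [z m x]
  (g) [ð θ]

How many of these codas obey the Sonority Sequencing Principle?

1

(a) sonority 2-2: ill-formed.
(b) sonority 4-2: well-formed.
(c) sonority 2-2-1: ill-formed.
(d) sonority 1-2-3: ill-formed.
(e) sonority 1-2-2: ill-formed.
(f) sonority 2-3-2: ill-formed.
(g) sonority 2-2: ill-formed.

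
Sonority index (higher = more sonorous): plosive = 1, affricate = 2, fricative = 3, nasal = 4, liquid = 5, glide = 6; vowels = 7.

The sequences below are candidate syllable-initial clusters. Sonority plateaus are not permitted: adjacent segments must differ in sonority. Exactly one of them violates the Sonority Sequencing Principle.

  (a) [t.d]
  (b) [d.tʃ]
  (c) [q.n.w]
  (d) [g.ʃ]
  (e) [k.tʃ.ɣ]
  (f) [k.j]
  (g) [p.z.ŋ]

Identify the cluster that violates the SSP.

a

(a) [t.d]: profile 1-1 — violates.
(b) [d.tʃ]: profile 1-2 — obeys.
(c) [q.n.w]: profile 1-4-6 — obeys.
(d) [g.ʃ]: profile 1-3 — obeys.
(e) [k.tʃ.ɣ]: profile 1-2-3 — obeys.
(f) [k.j]: profile 1-6 — obeys.
(g) [p.z.ŋ]: profile 1-3-4 — obeys.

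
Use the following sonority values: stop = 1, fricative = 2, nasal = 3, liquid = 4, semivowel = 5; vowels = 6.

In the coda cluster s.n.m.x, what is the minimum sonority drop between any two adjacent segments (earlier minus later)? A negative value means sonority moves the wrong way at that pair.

-1

/s/ — fricative, sonority 2.
/n/ — nasal, sonority 3.
/m/ — nasal, sonority 3.
/x/ — fricative, sonority 2.
/s/→/n/: change -1.
/n/→/m/: change +0.
/m/→/x/: change +1.
Minimum = -1.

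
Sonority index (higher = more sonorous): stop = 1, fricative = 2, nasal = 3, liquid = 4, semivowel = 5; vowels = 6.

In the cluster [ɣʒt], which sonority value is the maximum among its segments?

/ɣ/ — fricative, sonority 2.
/ʒ/ — fricative, sonority 2.
/t/ — stop, sonority 1.
The maximum is 2.

2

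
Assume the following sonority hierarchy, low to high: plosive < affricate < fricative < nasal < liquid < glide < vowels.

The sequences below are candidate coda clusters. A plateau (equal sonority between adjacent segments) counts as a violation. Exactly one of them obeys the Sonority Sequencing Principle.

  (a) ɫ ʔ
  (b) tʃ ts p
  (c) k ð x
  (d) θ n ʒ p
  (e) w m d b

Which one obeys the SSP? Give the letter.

a

(a) sonority 5-1: well-formed.
(b) sonority 2-2-1: ill-formed.
(c) sonority 1-3-3: ill-formed.
(d) sonority 3-4-3-1: ill-formed.
(e) sonority 6-4-1-1: ill-formed.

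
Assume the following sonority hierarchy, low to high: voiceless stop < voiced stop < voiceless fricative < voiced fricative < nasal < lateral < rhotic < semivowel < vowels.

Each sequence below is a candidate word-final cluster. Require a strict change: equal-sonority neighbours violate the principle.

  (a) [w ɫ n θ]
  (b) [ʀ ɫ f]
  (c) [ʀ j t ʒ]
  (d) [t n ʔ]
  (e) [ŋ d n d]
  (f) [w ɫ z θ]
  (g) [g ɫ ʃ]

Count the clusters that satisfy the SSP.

3

(a) sonority 8-6-5-3: well-formed.
(b) sonority 7-6-3: well-formed.
(c) sonority 7-8-1-4: ill-formed.
(d) sonority 1-5-1: ill-formed.
(e) sonority 5-2-5-2: ill-formed.
(f) sonority 8-6-4-3: well-formed.
(g) sonority 2-6-3: ill-formed.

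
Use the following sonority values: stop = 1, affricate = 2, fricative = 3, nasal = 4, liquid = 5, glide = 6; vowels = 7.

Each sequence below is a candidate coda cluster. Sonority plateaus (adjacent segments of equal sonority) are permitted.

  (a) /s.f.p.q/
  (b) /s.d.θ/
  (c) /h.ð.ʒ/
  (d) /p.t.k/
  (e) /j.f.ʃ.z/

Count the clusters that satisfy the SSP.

(a) /s.f.p.q/: profile 3-3-1-1 — obeys.
(b) /s.d.θ/: profile 3-1-3 — violates.
(c) /h.ð.ʒ/: profile 3-3-3 — obeys.
(d) /p.t.k/: profile 1-1-1 — obeys.
(e) /j.f.ʃ.z/: profile 6-3-3-3 — obeys.

4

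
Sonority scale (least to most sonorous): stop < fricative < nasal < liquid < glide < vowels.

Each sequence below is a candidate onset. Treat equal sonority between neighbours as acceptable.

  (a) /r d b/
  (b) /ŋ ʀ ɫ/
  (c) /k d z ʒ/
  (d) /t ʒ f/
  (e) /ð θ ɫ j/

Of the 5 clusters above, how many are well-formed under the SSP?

(a) sonority 4-1-1: ill-formed.
(b) sonority 3-4-4: well-formed.
(c) sonority 1-1-2-2: well-formed.
(d) sonority 1-2-2: well-formed.
(e) sonority 2-2-4-5: well-formed.

4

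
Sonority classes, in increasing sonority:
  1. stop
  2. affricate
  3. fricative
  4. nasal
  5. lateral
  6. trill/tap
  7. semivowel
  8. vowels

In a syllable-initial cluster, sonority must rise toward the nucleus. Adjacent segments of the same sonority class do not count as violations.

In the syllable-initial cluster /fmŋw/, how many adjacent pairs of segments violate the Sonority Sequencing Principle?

/f/ is a fricative (sonority 3).
/m/ is a nasal (sonority 4).
/ŋ/ is a nasal (sonority 4).
/w/ is a semivowel (sonority 7).
/f/→/m/: 3→4 (rises) — ok.
/m/→/ŋ/: 4→4 (plateau, allowed) — ok.
/ŋ/→/w/: 4→7 (rises) — ok.

0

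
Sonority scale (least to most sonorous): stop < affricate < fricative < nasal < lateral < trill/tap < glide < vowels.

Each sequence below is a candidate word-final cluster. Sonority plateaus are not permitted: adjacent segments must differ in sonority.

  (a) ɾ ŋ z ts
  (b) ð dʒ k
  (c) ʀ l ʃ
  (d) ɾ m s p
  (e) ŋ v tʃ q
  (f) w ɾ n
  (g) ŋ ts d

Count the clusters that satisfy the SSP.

(a) ɾ ŋ z ts: profile 6-4-3-2 — obeys.
(b) ð dʒ k: profile 3-2-1 — obeys.
(c) ʀ l ʃ: profile 6-5-3 — obeys.
(d) ɾ m s p: profile 6-4-3-1 — obeys.
(e) ŋ v tʃ q: profile 4-3-2-1 — obeys.
(f) w ɾ n: profile 7-6-4 — obeys.
(g) ŋ ts d: profile 4-2-1 — obeys.

7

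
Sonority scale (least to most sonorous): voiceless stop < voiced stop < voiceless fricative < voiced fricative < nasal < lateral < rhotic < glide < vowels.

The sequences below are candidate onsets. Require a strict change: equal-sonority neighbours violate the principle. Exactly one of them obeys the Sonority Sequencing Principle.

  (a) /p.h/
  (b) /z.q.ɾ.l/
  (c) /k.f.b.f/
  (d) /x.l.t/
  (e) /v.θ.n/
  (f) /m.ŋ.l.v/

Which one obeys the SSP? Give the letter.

a

(a) 1-3 → obeys
(b) 4-1-7-6 → violates
(c) 1-3-2-3 → violates
(d) 3-6-1 → violates
(e) 4-3-5 → violates
(f) 5-5-6-4 → violates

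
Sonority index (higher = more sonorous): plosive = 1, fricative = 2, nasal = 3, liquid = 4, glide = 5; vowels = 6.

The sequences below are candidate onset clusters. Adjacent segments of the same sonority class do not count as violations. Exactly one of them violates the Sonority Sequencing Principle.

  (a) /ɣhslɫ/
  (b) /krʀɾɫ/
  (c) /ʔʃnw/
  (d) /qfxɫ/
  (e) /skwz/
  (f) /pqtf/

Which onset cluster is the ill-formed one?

(a) /ɣhslɫ/: profile 2-2-2-4-4 — obeys.
(b) /krʀɾɫ/: profile 1-4-4-4-4 — obeys.
(c) /ʔʃnw/: profile 1-2-3-5 — obeys.
(d) /qfxɫ/: profile 1-2-2-4 — obeys.
(e) /skwz/: profile 2-1-5-2 — violates.
(f) /pqtf/: profile 1-1-1-2 — obeys.

e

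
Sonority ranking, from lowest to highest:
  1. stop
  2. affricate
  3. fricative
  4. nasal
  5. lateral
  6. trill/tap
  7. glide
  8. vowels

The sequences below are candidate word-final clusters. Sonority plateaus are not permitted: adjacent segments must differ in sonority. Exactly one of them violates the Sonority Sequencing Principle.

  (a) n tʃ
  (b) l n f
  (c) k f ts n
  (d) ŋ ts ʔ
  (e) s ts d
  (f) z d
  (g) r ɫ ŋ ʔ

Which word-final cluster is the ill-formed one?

(a) sonority 4-2: well-formed.
(b) sonority 5-4-3: well-formed.
(c) sonority 1-3-2-4: ill-formed.
(d) sonority 4-2-1: well-formed.
(e) sonority 3-2-1: well-formed.
(f) sonority 3-1: well-formed.
(g) sonority 6-5-4-1: well-formed.

c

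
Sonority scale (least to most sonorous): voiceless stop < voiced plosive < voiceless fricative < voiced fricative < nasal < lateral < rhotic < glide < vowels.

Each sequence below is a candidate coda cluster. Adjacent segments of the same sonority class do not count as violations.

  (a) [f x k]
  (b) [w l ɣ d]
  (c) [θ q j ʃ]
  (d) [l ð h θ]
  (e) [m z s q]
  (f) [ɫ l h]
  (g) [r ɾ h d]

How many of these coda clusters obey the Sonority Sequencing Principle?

(a) 3-3-1 → obeys
(b) 8-6-4-2 → obeys
(c) 3-1-8-3 → violates
(d) 6-4-3-3 → obeys
(e) 5-4-3-1 → obeys
(f) 6-6-3 → obeys
(g) 7-7-3-2 → obeys

6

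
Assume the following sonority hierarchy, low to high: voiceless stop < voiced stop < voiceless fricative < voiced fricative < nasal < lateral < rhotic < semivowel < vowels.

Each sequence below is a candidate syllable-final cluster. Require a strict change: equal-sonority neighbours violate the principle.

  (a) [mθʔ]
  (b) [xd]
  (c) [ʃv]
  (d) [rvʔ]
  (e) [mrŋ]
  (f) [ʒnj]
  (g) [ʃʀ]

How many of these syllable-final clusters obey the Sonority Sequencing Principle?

(a) sonority 5-3-1: well-formed.
(b) sonority 3-2: well-formed.
(c) sonority 3-4: ill-formed.
(d) sonority 7-4-1: well-formed.
(e) sonority 5-7-5: ill-formed.
(f) sonority 4-5-8: ill-formed.
(g) sonority 3-7: ill-formed.

3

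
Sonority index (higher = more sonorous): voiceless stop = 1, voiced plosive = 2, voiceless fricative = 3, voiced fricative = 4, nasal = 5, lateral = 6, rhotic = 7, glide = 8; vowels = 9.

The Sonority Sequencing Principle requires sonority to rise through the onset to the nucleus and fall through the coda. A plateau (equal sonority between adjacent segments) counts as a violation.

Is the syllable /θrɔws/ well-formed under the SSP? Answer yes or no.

yes

Onset: /θ/ is a voiceless fricative (sonority 3), /r/ is a rhotic (sonority 7); then the nucleus /ɔ/ (sonority 9).
Onset profile 3-7-9 — rises to the nucleus.
Coda: /w/ is a glide (sonority 8), /s/ is a voiceless fricative (sonority 3).
Coda profile 9-8-3 — falls from the nucleus.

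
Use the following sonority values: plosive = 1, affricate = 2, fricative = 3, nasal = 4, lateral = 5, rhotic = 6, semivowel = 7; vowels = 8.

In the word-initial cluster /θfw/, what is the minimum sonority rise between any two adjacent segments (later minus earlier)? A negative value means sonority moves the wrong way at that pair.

0

/θ/ is a fricative (sonority 3).
/f/ is a fricative (sonority 3).
/w/ is a semivowel (sonority 7).
/θ/→/f/: change +0.
/f/→/w/: change +4.
Minimum = 0.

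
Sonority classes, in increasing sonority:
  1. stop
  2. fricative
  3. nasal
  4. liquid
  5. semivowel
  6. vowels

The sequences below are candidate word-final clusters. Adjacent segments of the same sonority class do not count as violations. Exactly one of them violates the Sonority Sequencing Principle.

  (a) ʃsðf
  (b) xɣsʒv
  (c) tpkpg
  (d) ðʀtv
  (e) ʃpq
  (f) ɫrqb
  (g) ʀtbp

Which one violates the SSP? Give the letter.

(a) sonority 2-2-2-2: well-formed.
(b) sonority 2-2-2-2-2: well-formed.
(c) sonority 1-1-1-1-1: well-formed.
(d) sonority 2-4-1-2: ill-formed.
(e) sonority 2-1-1: well-formed.
(f) sonority 4-4-1-1: well-formed.
(g) sonority 4-1-1-1: well-formed.

d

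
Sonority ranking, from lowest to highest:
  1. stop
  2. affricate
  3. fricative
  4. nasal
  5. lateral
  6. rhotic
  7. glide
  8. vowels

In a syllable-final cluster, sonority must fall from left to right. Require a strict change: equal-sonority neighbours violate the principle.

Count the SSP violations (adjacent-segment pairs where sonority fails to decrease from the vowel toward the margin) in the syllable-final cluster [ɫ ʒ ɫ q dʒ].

2

/ɫ/: lateral = 5.
/ʒ/: fricative = 3.
/ɫ/: lateral = 5.
/q/: stop = 1.
/dʒ/: affricate = 2.
/ɫ/→/ʒ/: 5→3 (falls) — ok.
/ʒ/→/ɫ/: 3→5 (does not fall) — violation.
/ɫ/→/q/: 5→1 (falls) — ok.
/q/→/dʒ/: 1→2 (does not fall) — violation.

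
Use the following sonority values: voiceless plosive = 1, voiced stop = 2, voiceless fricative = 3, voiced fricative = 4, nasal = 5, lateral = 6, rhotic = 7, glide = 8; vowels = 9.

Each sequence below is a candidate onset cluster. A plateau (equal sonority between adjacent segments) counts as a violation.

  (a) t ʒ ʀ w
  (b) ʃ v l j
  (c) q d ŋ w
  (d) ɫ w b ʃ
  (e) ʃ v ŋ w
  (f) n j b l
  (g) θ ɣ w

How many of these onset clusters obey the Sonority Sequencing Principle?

(a) t ʒ ʀ w: profile 1-4-7-8 — obeys.
(b) ʃ v l j: profile 3-4-6-8 — obeys.
(c) q d ŋ w: profile 1-2-5-8 — obeys.
(d) ɫ w b ʃ: profile 6-8-2-3 — violates.
(e) ʃ v ŋ w: profile 3-4-5-8 — obeys.
(f) n j b l: profile 5-8-2-6 — violates.
(g) θ ɣ w: profile 3-4-8 — obeys.

5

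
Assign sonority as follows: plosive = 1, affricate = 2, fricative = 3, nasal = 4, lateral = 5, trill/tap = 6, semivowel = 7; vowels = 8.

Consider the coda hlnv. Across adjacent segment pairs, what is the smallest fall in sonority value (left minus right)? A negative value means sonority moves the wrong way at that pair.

-2

/h/ is a fricative (sonority 3).
/l/ is a lateral (sonority 5).
/n/ is a nasal (sonority 4).
/v/ is a fricative (sonority 3).
/h/→/l/: change -2.
/l/→/n/: change +1.
/n/→/v/: change +1.
Minimum = -2.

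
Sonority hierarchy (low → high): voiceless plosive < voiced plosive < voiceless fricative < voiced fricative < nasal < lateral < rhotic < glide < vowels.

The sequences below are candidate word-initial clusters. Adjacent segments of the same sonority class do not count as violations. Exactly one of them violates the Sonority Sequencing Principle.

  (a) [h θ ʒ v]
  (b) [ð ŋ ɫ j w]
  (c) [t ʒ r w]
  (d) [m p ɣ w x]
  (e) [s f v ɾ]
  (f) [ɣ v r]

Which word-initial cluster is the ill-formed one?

d

(a) [h θ ʒ v]: profile 3-3-4-4 — obeys.
(b) [ð ŋ ɫ j w]: profile 4-5-6-8-8 — obeys.
(c) [t ʒ r w]: profile 1-4-7-8 — obeys.
(d) [m p ɣ w x]: profile 5-1-4-8-3 — violates.
(e) [s f v ɾ]: profile 3-3-4-7 — obeys.
(f) [ɣ v r]: profile 4-4-7 — obeys.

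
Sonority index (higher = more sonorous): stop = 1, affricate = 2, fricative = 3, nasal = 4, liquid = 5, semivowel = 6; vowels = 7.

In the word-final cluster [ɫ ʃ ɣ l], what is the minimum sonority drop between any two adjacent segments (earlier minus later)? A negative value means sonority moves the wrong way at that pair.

-2

/ɫ/ — liquid, sonority 5.
/ʃ/ — fricative, sonority 3.
/ɣ/ — fricative, sonority 3.
/l/ — liquid, sonority 5.
/ɫ/→/ʃ/: change +2.
/ʃ/→/ɣ/: change +0.
/ɣ/→/l/: change -2.
Minimum = -2.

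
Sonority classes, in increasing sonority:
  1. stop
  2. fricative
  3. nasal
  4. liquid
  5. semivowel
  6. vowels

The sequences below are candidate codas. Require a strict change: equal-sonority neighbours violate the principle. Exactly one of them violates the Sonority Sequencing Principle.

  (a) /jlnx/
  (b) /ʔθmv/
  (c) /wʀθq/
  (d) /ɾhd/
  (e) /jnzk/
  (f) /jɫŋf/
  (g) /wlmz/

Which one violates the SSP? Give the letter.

(a) 5-4-3-2 → obeys
(b) 1-2-3-2 → violates
(c) 5-4-2-1 → obeys
(d) 4-2-1 → obeys
(e) 5-3-2-1 → obeys
(f) 5-4-3-2 → obeys
(g) 5-4-3-2 → obeys

b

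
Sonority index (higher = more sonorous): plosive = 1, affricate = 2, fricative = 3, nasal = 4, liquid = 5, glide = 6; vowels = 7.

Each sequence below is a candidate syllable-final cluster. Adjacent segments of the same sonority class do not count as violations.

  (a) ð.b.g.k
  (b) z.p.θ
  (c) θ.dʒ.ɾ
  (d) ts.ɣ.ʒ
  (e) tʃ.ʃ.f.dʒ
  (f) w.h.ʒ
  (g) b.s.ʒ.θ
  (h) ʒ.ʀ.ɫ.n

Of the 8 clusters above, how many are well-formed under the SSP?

(a) 3-1-1-1 → obeys
(b) 3-1-3 → violates
(c) 3-2-5 → violates
(d) 2-3-3 → violates
(e) 2-3-3-2 → violates
(f) 6-3-3 → obeys
(g) 1-3-3-3 → violates
(h) 3-5-5-4 → violates

2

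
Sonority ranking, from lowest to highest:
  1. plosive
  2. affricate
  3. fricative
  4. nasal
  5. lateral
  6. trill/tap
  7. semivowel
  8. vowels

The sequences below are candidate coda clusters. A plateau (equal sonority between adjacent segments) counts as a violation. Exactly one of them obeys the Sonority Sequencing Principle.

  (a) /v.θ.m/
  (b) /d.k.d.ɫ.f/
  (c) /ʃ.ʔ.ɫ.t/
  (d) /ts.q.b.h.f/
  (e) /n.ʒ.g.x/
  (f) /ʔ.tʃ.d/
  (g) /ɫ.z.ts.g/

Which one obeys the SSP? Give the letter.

(a) sonority 3-3-4: ill-formed.
(b) sonority 1-1-1-5-3: ill-formed.
(c) sonority 3-1-5-1: ill-formed.
(d) sonority 2-1-1-3-3: ill-formed.
(e) sonority 4-3-1-3: ill-formed.
(f) sonority 1-2-1: ill-formed.
(g) sonority 5-3-2-1: well-formed.

g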